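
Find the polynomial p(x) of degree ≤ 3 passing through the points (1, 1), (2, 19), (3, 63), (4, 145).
2*x**3 + x**2 + x - 3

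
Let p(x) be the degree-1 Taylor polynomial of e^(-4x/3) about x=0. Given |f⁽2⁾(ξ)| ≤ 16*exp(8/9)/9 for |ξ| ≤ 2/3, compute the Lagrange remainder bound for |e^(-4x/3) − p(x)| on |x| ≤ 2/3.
32*exp(8/9)/81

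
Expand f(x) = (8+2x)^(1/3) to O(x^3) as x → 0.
2 + x/6 - x**2/72 + O(x**3)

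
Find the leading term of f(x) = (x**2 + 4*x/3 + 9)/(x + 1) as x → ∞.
x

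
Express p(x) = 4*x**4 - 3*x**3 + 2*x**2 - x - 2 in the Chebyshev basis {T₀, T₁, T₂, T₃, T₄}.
(1/2)T₀ + (-13/4)T₁ + (3)T₂ + (-3/4)T₃ + (1/2)T₄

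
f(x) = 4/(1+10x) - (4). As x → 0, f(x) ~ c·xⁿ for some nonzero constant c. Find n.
1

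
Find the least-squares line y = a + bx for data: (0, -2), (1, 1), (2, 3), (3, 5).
a = -17/10, b = 23/10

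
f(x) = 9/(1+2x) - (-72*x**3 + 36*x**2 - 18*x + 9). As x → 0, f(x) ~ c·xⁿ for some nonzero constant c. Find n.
4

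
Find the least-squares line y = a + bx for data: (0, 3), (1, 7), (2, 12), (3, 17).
a = 27/10, b = 47/10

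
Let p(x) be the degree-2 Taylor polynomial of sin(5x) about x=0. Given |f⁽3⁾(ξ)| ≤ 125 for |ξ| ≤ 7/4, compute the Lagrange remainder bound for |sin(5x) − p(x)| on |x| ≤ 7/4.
42875/384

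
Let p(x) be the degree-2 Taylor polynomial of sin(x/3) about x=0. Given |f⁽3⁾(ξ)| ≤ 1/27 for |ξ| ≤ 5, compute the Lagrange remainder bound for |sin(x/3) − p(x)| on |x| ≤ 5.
125/162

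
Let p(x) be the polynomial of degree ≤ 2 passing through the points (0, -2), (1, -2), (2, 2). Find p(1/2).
-5/2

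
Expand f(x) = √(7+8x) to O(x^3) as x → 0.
sqrt(7) + 4*sqrt(7)*x/7 - 8*sqrt(7)*x**2/49 + O(x**3)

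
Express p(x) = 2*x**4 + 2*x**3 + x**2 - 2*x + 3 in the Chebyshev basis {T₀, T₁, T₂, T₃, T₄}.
(17/4)T₀ + (-1/2)T₁ + (3/2)T₂ + (1/2)T₃ + (1/4)T₄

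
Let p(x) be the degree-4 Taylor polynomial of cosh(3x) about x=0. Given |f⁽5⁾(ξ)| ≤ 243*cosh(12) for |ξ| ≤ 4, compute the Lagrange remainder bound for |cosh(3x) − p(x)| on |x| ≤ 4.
10368*cosh(12)/5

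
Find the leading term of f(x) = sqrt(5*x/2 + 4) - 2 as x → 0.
5*x/8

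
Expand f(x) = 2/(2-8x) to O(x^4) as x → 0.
1 + 4*x + 16*x**2 + 64*x**3 + O(x**4)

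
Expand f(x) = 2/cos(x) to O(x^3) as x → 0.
2 + x**2 + O(x**3)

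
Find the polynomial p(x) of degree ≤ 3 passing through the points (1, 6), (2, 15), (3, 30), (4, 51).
3*x**2 + 3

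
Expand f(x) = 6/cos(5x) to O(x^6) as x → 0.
6 + 75*x**2 + 3125*x**4/4 + O(x**6)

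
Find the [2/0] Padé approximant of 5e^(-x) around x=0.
5*x**2/2 - 5*x + 5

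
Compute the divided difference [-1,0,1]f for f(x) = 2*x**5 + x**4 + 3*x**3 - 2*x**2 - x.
-1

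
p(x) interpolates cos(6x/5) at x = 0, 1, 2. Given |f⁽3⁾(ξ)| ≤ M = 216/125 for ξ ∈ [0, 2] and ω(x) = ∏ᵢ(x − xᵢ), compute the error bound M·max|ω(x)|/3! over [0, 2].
8*sqrt(3)/125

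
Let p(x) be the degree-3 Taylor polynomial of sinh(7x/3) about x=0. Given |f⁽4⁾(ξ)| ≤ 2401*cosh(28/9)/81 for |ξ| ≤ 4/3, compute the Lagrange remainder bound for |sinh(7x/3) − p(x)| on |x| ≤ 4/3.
76832*cosh(28/9)/19683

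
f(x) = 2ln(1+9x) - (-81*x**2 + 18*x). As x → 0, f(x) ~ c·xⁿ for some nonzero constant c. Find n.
3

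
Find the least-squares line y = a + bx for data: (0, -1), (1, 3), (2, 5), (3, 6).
a = -1/5, b = 23/10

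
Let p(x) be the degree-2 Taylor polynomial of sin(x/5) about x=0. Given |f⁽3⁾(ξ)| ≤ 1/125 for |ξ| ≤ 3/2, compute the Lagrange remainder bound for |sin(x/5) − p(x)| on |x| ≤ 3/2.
9/2000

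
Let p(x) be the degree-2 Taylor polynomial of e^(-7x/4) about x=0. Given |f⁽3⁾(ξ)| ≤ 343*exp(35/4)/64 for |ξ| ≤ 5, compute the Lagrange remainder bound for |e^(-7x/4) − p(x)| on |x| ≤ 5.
42875*exp(35/4)/384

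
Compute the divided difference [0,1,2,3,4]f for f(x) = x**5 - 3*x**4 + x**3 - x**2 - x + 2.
7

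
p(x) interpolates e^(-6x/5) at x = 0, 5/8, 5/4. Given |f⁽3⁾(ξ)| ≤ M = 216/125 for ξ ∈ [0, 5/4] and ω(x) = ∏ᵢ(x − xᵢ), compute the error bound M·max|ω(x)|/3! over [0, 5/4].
sqrt(3)/64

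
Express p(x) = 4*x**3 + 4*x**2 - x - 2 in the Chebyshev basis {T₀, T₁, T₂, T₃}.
(2)T₁ + (2)T₂ + T₃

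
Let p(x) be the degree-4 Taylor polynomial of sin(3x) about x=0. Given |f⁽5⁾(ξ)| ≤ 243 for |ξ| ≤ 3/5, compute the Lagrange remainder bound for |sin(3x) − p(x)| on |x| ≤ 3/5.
19683/125000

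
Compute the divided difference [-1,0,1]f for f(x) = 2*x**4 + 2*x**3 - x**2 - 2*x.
1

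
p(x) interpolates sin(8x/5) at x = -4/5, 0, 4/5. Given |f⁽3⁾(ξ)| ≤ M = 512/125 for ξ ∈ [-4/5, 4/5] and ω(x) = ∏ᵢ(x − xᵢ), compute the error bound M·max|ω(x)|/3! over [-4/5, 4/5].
32768*sqrt(3)/421875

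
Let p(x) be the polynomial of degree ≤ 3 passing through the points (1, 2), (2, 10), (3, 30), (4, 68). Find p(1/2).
5/8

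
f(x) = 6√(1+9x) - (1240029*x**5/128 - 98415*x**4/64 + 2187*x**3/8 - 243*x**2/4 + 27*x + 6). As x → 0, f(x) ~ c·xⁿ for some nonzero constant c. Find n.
6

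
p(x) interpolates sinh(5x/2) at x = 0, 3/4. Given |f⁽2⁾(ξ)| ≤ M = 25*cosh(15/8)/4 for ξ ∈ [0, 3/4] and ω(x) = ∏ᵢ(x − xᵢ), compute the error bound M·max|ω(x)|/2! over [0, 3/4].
225*cosh(15/8)/512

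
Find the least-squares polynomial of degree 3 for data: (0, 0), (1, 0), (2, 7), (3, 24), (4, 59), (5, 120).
-25/126 + (415/756)x + (-103/126)x² + (119/108)x³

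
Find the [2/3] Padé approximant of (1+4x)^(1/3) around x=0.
(56*x**2/9 + 16*x/3 + 1)/(-32*x**3/81 + 8*x**2/3 + 4*x + 1)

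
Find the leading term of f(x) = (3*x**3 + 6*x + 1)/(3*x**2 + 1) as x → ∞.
x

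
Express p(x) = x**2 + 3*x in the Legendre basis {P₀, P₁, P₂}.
(1/3)P₀ + (3)P₁ + (2/3)P₂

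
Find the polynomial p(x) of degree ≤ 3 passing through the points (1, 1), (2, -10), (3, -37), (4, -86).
-x**3 - 2*x**2 + 2*x + 2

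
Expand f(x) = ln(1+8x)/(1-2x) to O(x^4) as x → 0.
8*x - 16*x**2 + 416*x**3/3 + O(x**4)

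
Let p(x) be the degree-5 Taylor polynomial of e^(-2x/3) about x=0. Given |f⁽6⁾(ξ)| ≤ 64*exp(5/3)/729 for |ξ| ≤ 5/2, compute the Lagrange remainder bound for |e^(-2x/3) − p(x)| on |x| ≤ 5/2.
3125*exp(5/3)/104976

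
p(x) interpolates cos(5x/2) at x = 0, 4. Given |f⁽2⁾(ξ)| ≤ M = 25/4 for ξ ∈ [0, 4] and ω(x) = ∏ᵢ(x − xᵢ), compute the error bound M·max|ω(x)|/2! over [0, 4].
25/2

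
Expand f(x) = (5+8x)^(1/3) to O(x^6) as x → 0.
5**(1/3) + 8*5**(1/3)*x/15 - 64*5**(1/3)*x**2/225 + 512*5**(1/3)*x**3/2025 - 8192*5**(1/3)*x**4/30375 + 720896*5**(1/3)*x**5/2278125 + O(x**6)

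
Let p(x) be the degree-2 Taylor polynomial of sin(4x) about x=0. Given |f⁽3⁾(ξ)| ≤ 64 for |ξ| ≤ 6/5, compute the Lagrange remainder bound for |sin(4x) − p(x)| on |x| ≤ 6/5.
2304/125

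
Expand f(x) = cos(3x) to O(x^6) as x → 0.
1 - 9*x**2/2 + 27*x**4/8 + O(x**6)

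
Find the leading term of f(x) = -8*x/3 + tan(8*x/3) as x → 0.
512*x**3/81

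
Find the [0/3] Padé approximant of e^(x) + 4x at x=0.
1/(-721*x**3/6 + 49*x**2/2 - 5*x + 1)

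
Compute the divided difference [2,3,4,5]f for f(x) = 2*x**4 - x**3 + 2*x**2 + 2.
27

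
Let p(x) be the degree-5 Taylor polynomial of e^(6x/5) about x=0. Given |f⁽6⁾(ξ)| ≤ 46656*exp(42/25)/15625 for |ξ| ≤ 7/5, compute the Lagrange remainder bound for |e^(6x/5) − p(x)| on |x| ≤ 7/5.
38118276*exp(42/25)/1220703125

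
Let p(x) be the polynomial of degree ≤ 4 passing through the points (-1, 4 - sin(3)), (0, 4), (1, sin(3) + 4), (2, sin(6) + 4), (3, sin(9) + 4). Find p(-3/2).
63*sin(3)/128 + 35*sin(9)/128 - 45*sin(6)/32 + 4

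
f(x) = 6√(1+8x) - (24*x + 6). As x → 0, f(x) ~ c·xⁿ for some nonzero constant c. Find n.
2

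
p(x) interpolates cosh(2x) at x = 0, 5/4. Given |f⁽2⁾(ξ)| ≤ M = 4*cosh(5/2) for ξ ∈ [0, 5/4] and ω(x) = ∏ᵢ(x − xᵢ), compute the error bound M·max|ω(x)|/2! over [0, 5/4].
25*cosh(5/2)/32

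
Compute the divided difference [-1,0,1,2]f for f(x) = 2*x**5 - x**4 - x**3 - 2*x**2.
7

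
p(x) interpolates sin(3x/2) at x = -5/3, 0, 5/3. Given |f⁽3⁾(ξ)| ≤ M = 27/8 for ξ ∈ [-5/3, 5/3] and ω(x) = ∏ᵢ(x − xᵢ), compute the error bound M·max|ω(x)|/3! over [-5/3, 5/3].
125*sqrt(3)/216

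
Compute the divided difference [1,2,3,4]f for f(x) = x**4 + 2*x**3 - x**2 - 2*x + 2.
12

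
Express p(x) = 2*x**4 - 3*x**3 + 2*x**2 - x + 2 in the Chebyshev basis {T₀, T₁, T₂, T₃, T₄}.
(15/4)T₀ + (-13/4)T₁ + (2)T₂ + (-3/4)T₃ + (1/4)T₄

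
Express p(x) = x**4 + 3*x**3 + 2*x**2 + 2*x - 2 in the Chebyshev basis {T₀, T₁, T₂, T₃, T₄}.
(-5/8)T₀ + (17/4)T₁ + (3/2)T₂ + (3/4)T₃ + (1/8)T₄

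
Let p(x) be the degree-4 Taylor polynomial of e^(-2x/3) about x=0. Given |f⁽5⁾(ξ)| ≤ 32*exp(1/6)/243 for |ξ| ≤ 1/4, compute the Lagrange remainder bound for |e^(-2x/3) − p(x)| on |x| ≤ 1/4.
exp(1/6)/933120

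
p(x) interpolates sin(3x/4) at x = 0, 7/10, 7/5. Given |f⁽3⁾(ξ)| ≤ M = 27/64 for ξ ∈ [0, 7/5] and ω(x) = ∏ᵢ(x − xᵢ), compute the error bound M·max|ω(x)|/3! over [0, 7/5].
343*sqrt(3)/64000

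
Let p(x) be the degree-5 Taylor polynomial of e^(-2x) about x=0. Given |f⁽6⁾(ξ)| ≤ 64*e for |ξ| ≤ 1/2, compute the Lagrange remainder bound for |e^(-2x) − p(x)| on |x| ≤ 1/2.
e/720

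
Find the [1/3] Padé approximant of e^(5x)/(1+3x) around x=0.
(35*x/16 + 1)/(1075*x**3/96 - 55*x**2/8 + 3*x/16 + 1)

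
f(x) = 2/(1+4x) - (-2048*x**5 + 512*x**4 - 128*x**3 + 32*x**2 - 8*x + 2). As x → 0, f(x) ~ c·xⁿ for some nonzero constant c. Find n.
6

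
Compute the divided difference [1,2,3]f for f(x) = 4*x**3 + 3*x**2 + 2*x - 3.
27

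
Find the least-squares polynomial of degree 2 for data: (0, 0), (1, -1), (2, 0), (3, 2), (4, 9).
8/35 + (-193/70)x + (17/14)x²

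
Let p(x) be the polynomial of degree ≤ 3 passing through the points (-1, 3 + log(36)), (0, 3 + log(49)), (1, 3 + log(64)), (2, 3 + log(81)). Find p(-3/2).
3 + log(110592*2**(1/4)*3**(1/8)*7**(5/8)/16807)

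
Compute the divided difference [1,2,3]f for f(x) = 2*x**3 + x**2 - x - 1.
13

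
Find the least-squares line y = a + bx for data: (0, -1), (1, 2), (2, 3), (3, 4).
a = -2/5, b = 8/5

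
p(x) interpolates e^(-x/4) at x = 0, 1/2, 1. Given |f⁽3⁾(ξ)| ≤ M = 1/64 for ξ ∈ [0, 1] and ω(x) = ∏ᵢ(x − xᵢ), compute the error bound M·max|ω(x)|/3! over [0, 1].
sqrt(3)/13824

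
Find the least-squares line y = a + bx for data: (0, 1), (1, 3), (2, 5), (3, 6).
a = 6/5, b = 17/10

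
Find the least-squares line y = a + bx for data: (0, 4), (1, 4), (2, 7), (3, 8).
a = 7/2, b = 3/2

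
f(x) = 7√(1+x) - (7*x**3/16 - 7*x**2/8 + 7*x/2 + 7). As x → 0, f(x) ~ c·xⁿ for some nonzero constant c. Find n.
4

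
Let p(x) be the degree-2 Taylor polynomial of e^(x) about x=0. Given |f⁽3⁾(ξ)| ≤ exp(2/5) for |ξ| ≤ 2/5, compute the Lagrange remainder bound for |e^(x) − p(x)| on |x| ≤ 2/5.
4*exp(2/5)/375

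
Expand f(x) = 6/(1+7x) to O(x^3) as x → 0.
6 - 42*x + 294*x**2 + O(x**3)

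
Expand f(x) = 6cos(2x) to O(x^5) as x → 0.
6 - 12*x**2 + 4*x**4 + O(x**5)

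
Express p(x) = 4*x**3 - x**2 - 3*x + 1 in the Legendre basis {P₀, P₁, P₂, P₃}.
(2/3)P₀ + (-3/5)P₁ + (-2/3)P₂ + (8/5)P₃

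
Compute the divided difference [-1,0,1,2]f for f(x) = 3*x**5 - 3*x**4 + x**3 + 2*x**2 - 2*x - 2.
10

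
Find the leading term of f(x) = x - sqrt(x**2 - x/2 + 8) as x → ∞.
1/4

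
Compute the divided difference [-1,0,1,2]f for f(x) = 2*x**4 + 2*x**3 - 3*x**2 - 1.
6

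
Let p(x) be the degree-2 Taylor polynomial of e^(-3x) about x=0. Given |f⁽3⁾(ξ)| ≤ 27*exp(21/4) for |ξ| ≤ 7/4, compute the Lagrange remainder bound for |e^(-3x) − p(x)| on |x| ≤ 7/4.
3087*exp(21/4)/128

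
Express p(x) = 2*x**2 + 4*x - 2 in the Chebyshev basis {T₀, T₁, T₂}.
-T₀ + (4)T₁ + T₂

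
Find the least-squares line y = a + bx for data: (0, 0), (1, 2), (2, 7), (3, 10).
a = -1/2, b = 7/2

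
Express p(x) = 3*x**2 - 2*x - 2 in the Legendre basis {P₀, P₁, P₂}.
-P₀ + (-2)P₁ + (2)P₂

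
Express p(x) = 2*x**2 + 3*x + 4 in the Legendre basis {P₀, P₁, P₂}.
(14/3)P₀ + (3)P₁ + (4/3)P₂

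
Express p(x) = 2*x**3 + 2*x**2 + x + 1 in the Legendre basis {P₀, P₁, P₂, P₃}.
(5/3)P₀ + (11/5)P₁ + (4/3)P₂ + (4/5)P₃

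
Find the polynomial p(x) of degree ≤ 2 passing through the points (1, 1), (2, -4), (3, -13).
-2*x**2 + x + 2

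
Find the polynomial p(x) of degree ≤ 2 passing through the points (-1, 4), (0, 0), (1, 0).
2*x**2 - 2*x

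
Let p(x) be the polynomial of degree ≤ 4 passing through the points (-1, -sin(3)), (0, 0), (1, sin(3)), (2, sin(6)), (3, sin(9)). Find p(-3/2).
63*sin(3)/128 + 35*sin(9)/128 - 45*sin(6)/32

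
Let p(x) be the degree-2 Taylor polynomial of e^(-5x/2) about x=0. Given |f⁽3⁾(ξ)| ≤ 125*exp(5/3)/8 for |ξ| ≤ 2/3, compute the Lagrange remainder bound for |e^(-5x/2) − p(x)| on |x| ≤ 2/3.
125*exp(5/3)/162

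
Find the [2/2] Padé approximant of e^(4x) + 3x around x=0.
(37*x**2/3 + 8*x + 1)/(-8*x**2/3 + x + 1)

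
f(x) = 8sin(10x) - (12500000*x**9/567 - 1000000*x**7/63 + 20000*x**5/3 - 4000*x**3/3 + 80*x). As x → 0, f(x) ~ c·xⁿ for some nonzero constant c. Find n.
11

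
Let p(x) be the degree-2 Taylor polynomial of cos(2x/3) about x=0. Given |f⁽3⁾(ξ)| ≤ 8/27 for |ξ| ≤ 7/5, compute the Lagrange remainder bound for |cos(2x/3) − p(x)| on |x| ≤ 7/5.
1372/10125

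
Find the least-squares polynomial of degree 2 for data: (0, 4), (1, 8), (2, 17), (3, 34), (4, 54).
137/35 + (41/35)x + (20/7)x²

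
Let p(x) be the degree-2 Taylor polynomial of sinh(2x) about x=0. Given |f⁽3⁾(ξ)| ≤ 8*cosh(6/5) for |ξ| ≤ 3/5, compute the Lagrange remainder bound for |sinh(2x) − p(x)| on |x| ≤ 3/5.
36*cosh(6/5)/125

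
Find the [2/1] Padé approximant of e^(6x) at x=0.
(6*x**2 + 4*x + 1)/(1 - 2*x)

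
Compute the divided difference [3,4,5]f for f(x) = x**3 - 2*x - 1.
12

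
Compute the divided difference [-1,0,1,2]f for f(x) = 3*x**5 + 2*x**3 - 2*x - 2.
17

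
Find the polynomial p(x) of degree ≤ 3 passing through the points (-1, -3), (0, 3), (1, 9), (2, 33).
3*x**3 + 3*x + 3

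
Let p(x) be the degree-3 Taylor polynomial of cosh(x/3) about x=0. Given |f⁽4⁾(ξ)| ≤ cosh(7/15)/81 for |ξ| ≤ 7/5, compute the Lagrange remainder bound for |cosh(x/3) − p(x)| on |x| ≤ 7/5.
2401*cosh(7/15)/1215000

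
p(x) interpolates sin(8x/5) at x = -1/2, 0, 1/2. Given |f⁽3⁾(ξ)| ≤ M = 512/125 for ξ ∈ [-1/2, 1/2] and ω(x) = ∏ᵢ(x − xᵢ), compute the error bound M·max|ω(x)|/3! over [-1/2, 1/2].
64*sqrt(3)/3375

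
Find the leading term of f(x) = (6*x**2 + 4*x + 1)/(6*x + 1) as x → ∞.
x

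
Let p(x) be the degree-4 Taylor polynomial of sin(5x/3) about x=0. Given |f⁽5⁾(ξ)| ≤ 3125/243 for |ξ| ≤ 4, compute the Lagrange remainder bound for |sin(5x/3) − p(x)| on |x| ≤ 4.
80000/729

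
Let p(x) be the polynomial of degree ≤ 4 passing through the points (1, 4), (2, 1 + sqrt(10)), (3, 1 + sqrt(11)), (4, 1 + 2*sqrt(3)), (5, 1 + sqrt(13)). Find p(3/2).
-35*sqrt(11)/64 - 5*sqrt(13)/128 + 7*sqrt(3)/16 + 233/128 + 35*sqrt(10)/32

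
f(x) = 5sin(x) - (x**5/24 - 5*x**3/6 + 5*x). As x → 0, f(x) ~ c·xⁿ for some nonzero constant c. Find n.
7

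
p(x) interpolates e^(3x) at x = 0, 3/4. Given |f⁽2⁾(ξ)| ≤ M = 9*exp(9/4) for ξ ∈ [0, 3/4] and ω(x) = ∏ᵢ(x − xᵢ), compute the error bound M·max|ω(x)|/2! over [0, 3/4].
81*exp(9/4)/128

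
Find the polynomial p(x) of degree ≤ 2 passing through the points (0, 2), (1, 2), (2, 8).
3*x**2 - 3*x + 2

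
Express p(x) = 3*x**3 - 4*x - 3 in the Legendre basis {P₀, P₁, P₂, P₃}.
(-3)P₀ + (-11/5)P₁ + (6/5)P₃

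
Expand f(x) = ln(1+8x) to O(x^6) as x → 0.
8*x - 32*x**2 + 512*x**3/3 - 1024*x**4 + 32768*x**5/5 + O(x**6)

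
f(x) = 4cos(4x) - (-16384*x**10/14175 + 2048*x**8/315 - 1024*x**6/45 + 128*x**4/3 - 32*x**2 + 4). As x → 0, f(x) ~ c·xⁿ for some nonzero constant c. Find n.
12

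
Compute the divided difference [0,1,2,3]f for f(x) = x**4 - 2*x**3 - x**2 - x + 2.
4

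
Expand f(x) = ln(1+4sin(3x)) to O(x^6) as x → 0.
12*x - 72*x**2 + 558*x**3 - 4968*x**4 + 94365*x**5/2 + O(x**6)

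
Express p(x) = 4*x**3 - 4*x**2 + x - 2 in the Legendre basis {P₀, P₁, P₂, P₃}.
(-10/3)P₀ + (17/5)P₁ + (-8/3)P₂ + (8/5)P₃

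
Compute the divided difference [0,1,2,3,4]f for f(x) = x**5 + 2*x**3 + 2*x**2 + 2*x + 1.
10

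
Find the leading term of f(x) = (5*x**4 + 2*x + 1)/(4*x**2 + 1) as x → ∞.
5*x**2/4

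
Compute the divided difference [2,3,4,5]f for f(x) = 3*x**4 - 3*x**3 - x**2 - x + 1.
39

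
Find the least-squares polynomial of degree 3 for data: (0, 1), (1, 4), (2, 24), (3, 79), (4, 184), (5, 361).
113/126 + (745/756)x + (-155/252)x² + (80/27)x³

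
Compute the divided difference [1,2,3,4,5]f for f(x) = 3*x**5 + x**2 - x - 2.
45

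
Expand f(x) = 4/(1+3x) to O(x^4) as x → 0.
4 - 12*x + 36*x**2 - 108*x**3 + O(x**4)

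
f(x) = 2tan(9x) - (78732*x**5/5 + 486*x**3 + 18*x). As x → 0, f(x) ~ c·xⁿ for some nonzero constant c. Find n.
7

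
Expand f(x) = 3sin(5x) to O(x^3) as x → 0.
15*x + O(x**3)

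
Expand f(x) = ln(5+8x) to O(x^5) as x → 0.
log(5) + 8*x/5 - 32*x**2/25 + 512*x**3/375 - 1024*x**4/625 + O(x**5)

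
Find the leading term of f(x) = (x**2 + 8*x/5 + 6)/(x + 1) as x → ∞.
x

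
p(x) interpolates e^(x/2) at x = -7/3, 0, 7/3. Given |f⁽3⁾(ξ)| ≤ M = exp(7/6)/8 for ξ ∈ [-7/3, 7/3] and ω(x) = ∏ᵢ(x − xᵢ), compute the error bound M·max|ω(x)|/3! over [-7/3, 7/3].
343*sqrt(3)*exp(7/6)/5832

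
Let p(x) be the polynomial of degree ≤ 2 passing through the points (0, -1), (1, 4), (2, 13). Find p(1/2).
1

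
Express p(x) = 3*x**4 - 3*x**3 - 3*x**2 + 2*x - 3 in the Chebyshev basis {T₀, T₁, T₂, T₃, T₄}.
(-27/8)T₀ + (-1/4)T₁ + (-3/4)T₃ + (3/8)T₄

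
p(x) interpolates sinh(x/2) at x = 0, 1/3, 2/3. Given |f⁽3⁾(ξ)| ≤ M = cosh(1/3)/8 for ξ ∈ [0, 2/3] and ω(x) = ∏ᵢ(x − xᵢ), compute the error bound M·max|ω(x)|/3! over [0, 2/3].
sqrt(3)*cosh(1/3)/5832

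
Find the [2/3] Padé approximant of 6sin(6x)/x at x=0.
(36 - 756*x**2/5)/(9*x**2/5 + 1)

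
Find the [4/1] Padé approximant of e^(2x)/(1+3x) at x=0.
(1414*x**4/1875 + 488*x**3/375 + 1254*x**2/625 + 1246*x/625 + 1)/(1871*x/625 + 1)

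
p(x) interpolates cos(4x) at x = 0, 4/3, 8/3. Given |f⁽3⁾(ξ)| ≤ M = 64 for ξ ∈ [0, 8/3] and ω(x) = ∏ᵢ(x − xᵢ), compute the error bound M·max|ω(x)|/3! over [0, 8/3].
4096*sqrt(3)/729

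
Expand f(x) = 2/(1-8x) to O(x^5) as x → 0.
2 + 16*x + 128*x**2 + 1024*x**3 + 8192*x**4 + O(x**5)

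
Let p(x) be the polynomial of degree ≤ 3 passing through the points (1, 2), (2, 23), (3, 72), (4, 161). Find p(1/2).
-7/4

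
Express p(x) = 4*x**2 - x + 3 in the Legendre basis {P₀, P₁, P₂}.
(13/3)P₀ - P₁ + (8/3)P₂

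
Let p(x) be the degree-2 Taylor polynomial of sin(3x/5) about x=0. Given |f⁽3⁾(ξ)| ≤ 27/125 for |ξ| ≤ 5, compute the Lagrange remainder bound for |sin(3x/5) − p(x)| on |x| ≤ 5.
9/2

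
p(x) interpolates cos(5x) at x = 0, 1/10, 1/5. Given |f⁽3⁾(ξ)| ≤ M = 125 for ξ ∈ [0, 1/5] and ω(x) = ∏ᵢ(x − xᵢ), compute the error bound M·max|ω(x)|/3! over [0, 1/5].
sqrt(3)/216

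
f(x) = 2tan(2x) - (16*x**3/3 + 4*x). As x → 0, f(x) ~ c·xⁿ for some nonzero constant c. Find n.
5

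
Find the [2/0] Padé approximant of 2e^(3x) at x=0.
9*x**2 + 6*x + 2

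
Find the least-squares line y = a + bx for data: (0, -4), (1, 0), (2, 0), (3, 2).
a = -16/5, b = 9/5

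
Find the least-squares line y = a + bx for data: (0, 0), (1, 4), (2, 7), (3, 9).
a = 1/2, b = 3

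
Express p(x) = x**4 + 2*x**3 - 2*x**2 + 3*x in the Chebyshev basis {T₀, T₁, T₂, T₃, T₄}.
(-5/8)T₀ + (9/2)T₁ + (-1/2)T₂ + (1/2)T₃ + (1/8)T₄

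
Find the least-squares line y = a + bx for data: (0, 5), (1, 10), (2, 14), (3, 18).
a = 53/10, b = 43/10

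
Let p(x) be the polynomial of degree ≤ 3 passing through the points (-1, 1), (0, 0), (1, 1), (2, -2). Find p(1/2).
5/8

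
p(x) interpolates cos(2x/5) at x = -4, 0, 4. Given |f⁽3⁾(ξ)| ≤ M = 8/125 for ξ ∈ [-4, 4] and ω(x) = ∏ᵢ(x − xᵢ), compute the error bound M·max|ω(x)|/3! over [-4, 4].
512*sqrt(3)/3375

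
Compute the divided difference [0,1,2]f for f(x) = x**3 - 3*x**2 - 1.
0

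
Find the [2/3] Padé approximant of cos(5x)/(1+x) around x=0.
(1 - 125*x**2/12)/(25*x**3/12 + 25*x**2/12 + x + 1)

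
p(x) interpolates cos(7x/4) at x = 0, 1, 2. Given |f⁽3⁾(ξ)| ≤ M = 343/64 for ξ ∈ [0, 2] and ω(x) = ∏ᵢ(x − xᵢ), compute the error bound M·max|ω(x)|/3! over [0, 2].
343*sqrt(3)/1728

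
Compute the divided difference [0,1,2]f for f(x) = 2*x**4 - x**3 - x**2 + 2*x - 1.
10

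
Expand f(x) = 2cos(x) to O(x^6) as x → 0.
2 - x**2 + x**4/12 + O(x**6)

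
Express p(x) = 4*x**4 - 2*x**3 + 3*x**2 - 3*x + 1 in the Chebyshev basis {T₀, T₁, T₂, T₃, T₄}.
(4)T₀ + (-9/2)T₁ + (7/2)T₂ + (-1/2)T₃ + (1/2)T₄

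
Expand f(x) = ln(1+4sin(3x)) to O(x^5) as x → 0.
12*x - 72*x**2 + 558*x**3 - 4968*x**4 + O(x**5)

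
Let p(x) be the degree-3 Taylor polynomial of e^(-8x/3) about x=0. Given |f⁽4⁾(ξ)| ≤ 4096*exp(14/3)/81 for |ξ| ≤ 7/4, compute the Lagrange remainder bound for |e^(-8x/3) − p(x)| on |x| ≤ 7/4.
4802*exp(14/3)/243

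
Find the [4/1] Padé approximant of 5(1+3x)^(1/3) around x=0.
(5*x**4/3 - 8*x**3/3 + 6*x**2 + 16*x + 5)/(11*x/5 + 1)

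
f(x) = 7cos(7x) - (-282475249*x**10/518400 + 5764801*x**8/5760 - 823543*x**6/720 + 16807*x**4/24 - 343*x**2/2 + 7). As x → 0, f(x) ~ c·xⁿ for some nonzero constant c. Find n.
12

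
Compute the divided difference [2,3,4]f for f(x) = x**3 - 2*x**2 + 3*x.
7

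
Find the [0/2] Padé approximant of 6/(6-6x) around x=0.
1/(1 - x)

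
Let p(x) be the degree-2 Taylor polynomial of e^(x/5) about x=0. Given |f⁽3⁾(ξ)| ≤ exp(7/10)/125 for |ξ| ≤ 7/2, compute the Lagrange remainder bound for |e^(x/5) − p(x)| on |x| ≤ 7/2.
343*exp(7/10)/6000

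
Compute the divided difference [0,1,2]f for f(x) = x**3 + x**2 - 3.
4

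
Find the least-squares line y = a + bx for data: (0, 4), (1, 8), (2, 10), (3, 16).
a = 19/5, b = 19/5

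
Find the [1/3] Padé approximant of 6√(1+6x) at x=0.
(63*x/2 + 6)/(27*x**3/8 - 9*x**2/4 + 9*x/4 + 1)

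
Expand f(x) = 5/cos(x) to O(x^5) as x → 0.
5 + 5*x**2/2 + 25*x**4/24 + O(x**5)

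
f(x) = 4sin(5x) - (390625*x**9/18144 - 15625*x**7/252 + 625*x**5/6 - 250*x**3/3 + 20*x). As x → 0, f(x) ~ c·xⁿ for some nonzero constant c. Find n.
11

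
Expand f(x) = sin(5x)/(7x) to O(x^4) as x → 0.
5/7 - 125*x**2/42 + O(x**4)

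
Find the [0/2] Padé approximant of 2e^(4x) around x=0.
2/(8*x**2 - 4*x + 1)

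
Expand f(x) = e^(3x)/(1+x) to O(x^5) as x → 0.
1 + 2*x + 5*x**2/2 + 2*x**3 + 11*x**4/8 + O(x**5)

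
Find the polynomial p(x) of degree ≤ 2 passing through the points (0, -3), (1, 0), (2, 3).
3*x - 3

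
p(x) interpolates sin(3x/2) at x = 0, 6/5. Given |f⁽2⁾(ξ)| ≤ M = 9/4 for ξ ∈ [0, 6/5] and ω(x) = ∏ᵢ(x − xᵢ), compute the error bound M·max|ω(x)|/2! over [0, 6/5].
81/200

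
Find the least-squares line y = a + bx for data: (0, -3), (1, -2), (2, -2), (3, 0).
a = -31/10, b = 9/10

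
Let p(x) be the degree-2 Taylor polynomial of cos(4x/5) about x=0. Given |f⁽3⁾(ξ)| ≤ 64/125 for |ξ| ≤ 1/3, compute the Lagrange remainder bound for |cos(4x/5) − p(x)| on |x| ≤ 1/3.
32/10125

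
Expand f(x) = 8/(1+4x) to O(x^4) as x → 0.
8 - 32*x + 128*x**2 - 512*x**3 + O(x**4)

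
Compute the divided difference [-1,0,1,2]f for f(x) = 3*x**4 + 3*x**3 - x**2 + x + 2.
9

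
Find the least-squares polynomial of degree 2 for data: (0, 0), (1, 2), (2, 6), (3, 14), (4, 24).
2/35 + (2/7)x + (10/7)x²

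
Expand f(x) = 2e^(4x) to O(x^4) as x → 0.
2 + 8*x + 16*x**2 + 64*x**3/3 + O(x**4)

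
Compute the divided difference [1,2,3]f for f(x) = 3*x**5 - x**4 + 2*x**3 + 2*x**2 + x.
259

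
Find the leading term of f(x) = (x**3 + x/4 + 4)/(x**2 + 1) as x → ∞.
x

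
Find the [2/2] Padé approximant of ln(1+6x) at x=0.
6*x*(3*x + 1)/(6*x**2 + 6*x + 1)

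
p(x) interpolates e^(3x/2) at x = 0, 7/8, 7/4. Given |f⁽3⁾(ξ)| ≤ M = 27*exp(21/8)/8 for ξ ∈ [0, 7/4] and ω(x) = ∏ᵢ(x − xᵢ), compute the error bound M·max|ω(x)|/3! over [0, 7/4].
343*sqrt(3)*exp(21/8)/4096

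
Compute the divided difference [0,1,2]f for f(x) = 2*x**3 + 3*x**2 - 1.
9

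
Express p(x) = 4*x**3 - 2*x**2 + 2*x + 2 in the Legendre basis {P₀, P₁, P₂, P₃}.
(4/3)P₀ + (22/5)P₁ + (-4/3)P₂ + (8/5)P₃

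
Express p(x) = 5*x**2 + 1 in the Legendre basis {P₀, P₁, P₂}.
(8/3)P₀ + (10/3)P₂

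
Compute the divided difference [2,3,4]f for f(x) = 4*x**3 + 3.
36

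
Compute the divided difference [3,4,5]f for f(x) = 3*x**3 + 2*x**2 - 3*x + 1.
38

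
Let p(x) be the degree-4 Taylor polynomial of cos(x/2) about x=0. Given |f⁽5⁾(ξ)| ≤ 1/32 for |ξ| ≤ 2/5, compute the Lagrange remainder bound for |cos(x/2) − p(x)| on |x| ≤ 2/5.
1/375000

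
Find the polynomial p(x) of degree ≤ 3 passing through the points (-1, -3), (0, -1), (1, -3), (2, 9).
3*x**3 - 2*x**2 - 3*x - 1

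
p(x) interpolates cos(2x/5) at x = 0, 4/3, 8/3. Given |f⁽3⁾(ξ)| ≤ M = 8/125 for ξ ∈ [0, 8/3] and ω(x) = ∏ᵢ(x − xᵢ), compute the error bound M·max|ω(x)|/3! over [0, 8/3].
512*sqrt(3)/91125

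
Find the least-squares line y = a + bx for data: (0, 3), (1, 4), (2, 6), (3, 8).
a = 27/10, b = 17/10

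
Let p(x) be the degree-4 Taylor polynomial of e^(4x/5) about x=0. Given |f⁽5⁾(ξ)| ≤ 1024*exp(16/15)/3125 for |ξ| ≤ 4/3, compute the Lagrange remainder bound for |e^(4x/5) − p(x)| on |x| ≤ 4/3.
131072*exp(16/15)/11390625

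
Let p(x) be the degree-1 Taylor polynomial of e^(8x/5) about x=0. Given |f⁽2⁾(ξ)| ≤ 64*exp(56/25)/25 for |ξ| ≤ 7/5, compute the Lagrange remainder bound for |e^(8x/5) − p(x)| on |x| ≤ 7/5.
1568*exp(56/25)/625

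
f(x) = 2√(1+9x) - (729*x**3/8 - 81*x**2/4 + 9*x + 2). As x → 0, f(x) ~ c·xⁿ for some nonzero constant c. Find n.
4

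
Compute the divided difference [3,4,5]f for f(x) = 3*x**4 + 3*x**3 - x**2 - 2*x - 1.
326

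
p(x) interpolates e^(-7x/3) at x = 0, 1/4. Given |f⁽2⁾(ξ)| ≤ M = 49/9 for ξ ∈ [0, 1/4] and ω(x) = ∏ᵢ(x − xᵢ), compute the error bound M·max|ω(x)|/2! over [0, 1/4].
49/1152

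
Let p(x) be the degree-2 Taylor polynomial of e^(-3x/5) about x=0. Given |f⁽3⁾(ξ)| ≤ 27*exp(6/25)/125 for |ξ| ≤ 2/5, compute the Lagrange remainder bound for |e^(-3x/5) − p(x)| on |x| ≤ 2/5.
36*exp(6/25)/15625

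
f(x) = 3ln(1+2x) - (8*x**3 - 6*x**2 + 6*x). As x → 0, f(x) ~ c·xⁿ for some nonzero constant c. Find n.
4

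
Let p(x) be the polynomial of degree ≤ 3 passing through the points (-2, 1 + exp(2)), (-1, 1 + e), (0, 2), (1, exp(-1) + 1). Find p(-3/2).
(1 + e*(11 + 5*exp(2) + 15*e))*exp(-1)/16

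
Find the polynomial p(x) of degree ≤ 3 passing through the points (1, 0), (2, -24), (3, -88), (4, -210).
-3*x**3 - 2*x**2 + 3*x + 2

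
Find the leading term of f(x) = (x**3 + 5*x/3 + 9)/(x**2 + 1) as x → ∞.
x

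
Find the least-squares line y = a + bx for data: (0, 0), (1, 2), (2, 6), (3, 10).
a = -3/5, b = 17/5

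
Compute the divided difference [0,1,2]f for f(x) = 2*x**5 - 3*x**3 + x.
21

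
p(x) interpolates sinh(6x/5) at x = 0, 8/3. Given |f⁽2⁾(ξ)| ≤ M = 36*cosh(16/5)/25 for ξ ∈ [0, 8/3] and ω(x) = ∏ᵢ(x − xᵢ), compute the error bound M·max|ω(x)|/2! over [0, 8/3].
32*cosh(16/5)/25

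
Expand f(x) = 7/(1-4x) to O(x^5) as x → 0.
7 + 28*x + 112*x**2 + 448*x**3 + 1792*x**4 + O(x**5)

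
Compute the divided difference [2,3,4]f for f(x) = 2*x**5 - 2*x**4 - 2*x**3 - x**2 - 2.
441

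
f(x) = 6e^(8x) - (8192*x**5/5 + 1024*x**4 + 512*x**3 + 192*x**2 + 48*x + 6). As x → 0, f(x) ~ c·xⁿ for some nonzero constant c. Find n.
6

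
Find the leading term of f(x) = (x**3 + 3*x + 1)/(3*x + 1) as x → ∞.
x**2/3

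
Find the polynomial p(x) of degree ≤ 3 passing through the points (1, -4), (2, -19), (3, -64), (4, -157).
-3*x**3 + 3*x**2 - 3*x - 1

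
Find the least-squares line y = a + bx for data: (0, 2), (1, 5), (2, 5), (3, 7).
a = 5/2, b = 3/2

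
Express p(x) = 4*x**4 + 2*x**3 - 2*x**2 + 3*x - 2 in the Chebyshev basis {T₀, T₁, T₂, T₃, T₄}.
(-3/2)T₀ + (9/2)T₁ + T₂ + (1/2)T₃ + (1/2)T₄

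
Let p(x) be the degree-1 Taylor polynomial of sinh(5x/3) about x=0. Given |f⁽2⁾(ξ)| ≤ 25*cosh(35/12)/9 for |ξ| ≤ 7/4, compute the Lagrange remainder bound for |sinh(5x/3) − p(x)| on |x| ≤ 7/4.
1225*cosh(35/12)/288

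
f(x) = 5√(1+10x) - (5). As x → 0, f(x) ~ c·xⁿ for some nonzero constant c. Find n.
1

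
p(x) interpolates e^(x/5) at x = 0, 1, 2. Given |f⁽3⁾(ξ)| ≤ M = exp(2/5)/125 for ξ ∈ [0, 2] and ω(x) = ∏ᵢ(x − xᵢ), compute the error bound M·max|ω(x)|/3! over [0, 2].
sqrt(3)*exp(2/5)/3375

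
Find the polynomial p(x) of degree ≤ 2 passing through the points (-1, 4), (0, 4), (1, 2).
-x**2 - x + 4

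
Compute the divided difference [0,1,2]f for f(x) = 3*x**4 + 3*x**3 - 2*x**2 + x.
28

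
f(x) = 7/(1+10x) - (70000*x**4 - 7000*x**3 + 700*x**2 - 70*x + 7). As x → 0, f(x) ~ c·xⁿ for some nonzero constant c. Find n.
5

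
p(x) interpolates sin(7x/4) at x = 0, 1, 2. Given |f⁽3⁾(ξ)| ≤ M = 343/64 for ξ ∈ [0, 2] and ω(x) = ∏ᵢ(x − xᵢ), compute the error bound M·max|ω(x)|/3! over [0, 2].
343*sqrt(3)/1728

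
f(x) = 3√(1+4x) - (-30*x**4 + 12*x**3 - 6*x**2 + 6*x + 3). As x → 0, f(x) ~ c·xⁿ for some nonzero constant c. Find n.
5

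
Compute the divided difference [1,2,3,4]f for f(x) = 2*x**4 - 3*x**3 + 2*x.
17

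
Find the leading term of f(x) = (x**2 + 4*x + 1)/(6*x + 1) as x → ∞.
x/6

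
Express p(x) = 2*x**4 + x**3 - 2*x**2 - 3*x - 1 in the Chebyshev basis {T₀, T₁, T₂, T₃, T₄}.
(-5/4)T₀ + (-9/4)T₁ + (1/4)T₃ + (1/4)T₄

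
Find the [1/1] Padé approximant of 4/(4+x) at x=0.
1/(x/4 + 1)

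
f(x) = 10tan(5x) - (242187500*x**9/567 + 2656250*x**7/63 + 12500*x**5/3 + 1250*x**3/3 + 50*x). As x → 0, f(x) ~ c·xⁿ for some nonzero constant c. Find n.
11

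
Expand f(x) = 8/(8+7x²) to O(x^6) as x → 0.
1 - 7*x**2/8 + 49*x**4/64 + O(x**6)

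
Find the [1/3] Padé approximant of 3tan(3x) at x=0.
9*x/(1 - 3*x**2)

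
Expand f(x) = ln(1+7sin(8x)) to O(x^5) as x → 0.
56*x - 1568*x**2 + 173824*x**3/3 - 7275520*x**4/3 + O(x**5)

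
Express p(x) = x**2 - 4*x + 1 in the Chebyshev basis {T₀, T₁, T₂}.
(3/2)T₀ + (-4)T₁ + (1/2)T₂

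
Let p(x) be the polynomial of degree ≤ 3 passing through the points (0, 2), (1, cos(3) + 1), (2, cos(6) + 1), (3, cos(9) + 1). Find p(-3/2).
-35*cos(9)/16 + 121/16 + 135*cos(6)/16 - 189*cos(3)/16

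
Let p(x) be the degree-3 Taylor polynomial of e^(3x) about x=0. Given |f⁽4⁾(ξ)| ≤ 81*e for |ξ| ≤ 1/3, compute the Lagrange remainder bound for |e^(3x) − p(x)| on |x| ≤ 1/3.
e/24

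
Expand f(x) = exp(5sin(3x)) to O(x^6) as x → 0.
1 + 15*x + 225*x**2/2 + 540*x**3 + 14175*x**4/8 + 3807*x**5 + O(x**6)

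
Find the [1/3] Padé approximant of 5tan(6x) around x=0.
30*x/(1 - 12*x**2)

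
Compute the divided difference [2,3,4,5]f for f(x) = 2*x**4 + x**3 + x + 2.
29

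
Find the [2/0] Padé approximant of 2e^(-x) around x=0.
x**2 - 2*x + 2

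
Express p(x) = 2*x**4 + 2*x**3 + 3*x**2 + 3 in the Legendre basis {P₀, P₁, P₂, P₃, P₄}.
(22/5)P₀ + (6/5)P₁ + (22/7)P₂ + (4/5)P₃ + (16/35)P₄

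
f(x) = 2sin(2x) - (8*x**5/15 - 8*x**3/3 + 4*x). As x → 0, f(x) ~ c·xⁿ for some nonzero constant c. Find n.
7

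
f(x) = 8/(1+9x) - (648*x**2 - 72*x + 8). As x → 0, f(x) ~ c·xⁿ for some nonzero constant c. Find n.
3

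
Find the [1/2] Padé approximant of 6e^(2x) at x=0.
(4*x + 6)/(2*x**2/3 - 4*x/3 + 1)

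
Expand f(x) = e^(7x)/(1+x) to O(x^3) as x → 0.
1 + 6*x + 37*x**2/2 + O(x**3)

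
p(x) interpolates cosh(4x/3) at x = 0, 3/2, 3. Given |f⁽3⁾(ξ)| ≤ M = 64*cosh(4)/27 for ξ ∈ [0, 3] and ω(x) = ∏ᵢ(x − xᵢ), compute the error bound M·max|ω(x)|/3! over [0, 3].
8*sqrt(3)*cosh(4)/27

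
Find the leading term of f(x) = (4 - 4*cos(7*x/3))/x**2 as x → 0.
98/9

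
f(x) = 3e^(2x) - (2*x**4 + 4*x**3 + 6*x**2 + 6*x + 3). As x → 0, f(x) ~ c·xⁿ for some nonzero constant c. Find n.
5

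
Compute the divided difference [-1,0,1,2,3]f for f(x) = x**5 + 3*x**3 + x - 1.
5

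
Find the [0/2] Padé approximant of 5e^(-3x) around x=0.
5/(9*x**2/2 + 3*x + 1)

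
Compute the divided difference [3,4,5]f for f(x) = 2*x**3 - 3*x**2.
21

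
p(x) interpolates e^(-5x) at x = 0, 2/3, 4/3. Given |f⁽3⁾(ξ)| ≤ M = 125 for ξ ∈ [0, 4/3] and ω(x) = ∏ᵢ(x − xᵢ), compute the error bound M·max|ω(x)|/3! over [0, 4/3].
1000*sqrt(3)/729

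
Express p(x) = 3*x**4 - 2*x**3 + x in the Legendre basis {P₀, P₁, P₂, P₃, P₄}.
(3/5)P₀ + (-1/5)P₁ + (12/7)P₂ + (-4/5)P₃ + (24/35)P₄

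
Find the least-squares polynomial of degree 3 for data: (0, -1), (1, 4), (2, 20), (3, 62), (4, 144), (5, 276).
-5/6 + (647/252)x + (-17/42)x² + (79/36)x³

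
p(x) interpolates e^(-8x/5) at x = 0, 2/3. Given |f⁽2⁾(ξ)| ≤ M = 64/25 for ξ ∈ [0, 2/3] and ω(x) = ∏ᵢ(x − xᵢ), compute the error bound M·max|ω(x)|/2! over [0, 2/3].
32/225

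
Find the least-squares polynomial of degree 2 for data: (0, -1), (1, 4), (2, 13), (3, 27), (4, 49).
-22/35 + (81/70)x + (39/14)x²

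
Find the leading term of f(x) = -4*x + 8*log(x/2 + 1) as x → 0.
-x**2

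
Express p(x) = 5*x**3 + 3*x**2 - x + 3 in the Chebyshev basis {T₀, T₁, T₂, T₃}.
(9/2)T₀ + (11/4)T₁ + (3/2)T₂ + (5/4)T₃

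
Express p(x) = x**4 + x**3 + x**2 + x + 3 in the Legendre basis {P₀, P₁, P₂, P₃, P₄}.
(53/15)P₀ + (8/5)P₁ + (26/21)P₂ + (2/5)P₃ + (8/35)P₄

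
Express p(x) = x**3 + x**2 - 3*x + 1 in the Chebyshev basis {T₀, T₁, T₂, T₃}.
(3/2)T₀ + (-9/4)T₁ + (1/2)T₂ + (1/4)T₃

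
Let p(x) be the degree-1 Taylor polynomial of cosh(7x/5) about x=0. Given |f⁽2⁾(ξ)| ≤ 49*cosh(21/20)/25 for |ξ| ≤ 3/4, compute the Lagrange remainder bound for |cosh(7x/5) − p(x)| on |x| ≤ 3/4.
441*cosh(21/20)/800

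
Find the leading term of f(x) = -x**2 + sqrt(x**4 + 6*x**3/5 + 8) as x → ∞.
3*x/5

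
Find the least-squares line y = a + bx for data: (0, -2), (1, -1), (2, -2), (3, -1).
a = -9/5, b = 1/5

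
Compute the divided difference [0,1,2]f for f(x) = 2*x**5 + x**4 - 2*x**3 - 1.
31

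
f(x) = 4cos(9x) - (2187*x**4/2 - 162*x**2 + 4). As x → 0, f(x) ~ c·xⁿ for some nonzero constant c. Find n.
6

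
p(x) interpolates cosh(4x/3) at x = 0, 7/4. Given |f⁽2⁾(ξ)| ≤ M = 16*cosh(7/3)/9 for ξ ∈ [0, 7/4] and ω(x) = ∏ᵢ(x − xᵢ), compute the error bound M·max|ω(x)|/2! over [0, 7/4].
49*cosh(7/3)/72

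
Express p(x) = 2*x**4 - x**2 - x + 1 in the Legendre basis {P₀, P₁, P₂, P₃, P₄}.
(16/15)P₀ - P₁ + (10/21)P₂ + (16/35)P₄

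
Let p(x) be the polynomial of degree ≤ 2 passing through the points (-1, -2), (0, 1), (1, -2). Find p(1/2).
1/4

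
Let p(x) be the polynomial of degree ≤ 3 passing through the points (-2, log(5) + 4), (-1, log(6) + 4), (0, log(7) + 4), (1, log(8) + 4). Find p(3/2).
log(384*2**(7/8)*3**(5/16)*5**(11/16)*7**(13/16)/1715) + 4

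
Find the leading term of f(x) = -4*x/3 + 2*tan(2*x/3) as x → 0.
16*x**3/81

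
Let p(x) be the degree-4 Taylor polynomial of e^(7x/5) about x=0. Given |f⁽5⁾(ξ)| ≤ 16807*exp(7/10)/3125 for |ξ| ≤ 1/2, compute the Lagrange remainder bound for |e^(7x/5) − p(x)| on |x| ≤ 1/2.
16807*exp(7/10)/12000000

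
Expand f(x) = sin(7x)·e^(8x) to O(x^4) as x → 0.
7*x + 56*x**2 + 1001*x**3/6 + O(x**4)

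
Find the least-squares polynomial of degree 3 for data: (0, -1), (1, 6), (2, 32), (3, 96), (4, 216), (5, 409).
-13/14 + (81/28)x + (23/28)x² + (3)x³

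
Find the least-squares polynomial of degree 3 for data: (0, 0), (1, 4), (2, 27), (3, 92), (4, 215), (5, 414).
3/14 + (-121/84)x + (10/7)x² + (37/12)x³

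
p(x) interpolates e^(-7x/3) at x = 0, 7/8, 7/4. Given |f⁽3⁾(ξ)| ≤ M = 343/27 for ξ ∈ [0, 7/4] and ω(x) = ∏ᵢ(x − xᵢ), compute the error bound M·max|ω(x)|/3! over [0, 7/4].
117649*sqrt(3)/373248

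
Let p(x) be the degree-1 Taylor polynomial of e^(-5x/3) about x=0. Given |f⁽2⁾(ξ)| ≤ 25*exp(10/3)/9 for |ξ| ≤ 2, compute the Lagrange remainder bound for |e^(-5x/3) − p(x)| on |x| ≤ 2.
50*exp(10/3)/9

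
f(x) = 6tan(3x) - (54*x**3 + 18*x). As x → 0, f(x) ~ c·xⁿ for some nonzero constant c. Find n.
5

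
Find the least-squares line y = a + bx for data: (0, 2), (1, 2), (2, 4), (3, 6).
a = 7/5, b = 7/5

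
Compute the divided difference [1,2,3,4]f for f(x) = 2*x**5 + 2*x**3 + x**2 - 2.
132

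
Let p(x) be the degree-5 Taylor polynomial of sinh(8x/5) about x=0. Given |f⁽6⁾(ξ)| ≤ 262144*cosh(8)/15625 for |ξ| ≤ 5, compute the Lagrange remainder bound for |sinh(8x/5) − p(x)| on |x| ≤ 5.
16384*cosh(8)/45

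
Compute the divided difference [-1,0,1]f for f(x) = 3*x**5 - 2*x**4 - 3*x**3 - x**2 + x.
-3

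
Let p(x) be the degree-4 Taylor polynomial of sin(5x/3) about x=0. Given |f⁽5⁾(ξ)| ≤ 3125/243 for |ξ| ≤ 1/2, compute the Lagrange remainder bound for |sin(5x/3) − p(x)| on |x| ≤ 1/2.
625/186624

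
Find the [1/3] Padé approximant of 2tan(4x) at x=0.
8*x/(1 - 16*x**2/3)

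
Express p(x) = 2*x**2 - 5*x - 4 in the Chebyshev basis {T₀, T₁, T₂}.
(-3)T₀ + (-5)T₁ + T₂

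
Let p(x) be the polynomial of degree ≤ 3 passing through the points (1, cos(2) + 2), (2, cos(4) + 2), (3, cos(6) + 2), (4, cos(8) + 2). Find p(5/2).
9*cos(4)/16 - cos(8)/16 - cos(2)/16 + 9*cos(6)/16 + 2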